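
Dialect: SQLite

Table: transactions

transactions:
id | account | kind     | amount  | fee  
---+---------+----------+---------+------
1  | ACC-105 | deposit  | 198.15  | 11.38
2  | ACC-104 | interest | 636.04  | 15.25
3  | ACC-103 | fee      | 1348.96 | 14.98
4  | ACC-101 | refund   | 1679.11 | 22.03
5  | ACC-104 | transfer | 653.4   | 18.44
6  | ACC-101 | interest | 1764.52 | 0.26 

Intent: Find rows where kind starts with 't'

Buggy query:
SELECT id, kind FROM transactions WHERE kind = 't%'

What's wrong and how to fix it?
Bug: '=' compares the literal string including the % character; pattern matching needs LIKE

Fix: Use LIKE for wildcard pattern matching

Corrected query:
SELECT id, kind FROM transactions WHERE kind LIKE 't%'

Result:
id | kind    
---+---------
5  | transfer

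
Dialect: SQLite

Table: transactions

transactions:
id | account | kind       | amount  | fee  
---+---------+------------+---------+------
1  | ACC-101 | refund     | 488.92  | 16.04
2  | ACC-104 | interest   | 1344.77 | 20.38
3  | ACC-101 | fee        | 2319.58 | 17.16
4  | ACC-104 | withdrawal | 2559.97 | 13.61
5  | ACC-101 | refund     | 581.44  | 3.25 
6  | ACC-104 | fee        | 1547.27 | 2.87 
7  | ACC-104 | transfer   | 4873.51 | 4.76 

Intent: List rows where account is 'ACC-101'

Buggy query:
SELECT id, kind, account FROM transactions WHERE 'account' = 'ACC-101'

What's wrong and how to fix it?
Bug: Single quotes denote string literals in SQL; the column name is being compared as a constant string

Fix: Remove the quotes around the column name (or use double quotes for an identifier)

Corrected query:
SELECT id, kind, account FROM transactions WHERE account = 'ACC-101'

Result:
id | kind   | account
---+--------+--------
1  | refund | ACC-101
3  | fee    | ACC-101
5  | refund | ACC-101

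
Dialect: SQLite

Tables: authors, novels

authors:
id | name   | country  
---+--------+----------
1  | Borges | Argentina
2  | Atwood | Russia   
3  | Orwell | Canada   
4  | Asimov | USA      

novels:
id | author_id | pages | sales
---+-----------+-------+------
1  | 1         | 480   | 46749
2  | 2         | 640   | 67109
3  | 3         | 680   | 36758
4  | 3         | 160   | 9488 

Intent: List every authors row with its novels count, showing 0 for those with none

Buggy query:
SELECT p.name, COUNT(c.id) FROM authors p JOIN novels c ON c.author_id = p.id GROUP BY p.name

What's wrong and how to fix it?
Bug: INNER JOIN drops authors rows that have no matching novels rows

Fix: Use LEFT JOIN so parents without children still appear (COUNT(c.id) gives 0)

Corrected query:
SELECT p.name, COUNT(c.id) FROM authors p LEFT JOIN novels c ON c.author_id = p.id GROUP BY p.name

Result:
name   | COUNT(c.id)
-------+------------
Asimov | 0          
Atwood | 1          
Borges | 1          
Orwell | 2          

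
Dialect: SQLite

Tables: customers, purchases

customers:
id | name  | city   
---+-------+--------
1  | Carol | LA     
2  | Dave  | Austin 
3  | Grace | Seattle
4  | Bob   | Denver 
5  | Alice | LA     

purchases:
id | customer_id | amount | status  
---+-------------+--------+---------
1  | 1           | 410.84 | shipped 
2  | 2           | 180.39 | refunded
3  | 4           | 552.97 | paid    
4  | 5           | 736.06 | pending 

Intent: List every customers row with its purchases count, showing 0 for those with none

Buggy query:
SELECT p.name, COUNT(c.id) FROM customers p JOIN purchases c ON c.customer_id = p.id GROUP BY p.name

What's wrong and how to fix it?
Bug: An inner join excludes parents with zero children

Fix: Use LEFT JOIN so parents without children still appear (COUNT(c.id) gives 0)

Corrected query:
SELECT p.name, COUNT(c.id) FROM customers p LEFT JOIN purchases c ON c.customer_id = p.id GROUP BY p.name

Result:
name  | COUNT(c.id)
------+------------
Alice | 1          
Bob   | 1          
Carol | 1          
Dave  | 1          
Grace | 0          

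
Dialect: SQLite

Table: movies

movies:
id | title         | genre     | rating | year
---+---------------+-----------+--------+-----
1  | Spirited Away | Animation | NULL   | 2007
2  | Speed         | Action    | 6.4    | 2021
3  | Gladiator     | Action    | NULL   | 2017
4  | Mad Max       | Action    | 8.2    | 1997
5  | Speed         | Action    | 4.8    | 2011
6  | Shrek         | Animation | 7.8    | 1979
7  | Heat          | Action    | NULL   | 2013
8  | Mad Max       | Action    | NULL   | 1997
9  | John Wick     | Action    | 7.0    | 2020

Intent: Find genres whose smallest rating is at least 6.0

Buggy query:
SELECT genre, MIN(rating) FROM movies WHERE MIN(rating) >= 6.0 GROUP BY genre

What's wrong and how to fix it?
Bug: MIN() in WHERE is a misuse of aggregate

Fix: Replace WHERE with HAVING after the GROUP BY

Corrected query:
SELECT genre, MIN(rating) FROM movies GROUP BY genre HAVING MIN(rating) >= 6.0

Result:
genre     | MIN(rating)
----------+------------
Animation | 7.8        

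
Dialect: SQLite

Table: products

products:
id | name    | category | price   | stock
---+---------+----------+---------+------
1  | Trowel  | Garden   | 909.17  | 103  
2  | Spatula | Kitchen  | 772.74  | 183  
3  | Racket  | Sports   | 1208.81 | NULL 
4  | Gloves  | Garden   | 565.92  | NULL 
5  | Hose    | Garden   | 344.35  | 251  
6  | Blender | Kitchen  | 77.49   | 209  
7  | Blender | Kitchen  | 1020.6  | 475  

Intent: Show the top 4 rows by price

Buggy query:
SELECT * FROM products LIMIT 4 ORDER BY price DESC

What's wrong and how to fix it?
Bug: ORDER BY cannot follow LIMIT; LIMIT is the final clause

Fix: Sort with ORDER BY, then apply LIMIT

Corrected query:
SELECT * FROM products ORDER BY price DESC LIMIT 4

Result:
id | name    | category | price   | stock
---+---------+----------+---------+------
3  | Racket  | Sports   | 1208.81 | NULL 
7  | Blender | Kitchen  | 1020.6  | 475  
1  | Trowel  | Garden   | 909.17  | 103  
2  | Spatula | Kitchen  | 772.74  | 183  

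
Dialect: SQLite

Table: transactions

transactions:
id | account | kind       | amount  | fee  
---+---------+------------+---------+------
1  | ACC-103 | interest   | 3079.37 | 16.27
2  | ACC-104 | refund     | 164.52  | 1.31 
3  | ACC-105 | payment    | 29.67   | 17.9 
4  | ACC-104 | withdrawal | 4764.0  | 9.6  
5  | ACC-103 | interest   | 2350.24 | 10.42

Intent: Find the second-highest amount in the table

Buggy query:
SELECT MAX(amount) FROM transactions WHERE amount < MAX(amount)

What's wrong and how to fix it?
Bug: The inner MAX is an aggregate inside WHERE, which is not allowed

Fix: Compute the overall MAX in a subquery, then take MAX of rows below it

Corrected query:
SELECT MAX(amount) FROM transactions WHERE amount < (SELECT MAX(amount) FROM transactions)

Result:
MAX(amount)
-----------
3079.37    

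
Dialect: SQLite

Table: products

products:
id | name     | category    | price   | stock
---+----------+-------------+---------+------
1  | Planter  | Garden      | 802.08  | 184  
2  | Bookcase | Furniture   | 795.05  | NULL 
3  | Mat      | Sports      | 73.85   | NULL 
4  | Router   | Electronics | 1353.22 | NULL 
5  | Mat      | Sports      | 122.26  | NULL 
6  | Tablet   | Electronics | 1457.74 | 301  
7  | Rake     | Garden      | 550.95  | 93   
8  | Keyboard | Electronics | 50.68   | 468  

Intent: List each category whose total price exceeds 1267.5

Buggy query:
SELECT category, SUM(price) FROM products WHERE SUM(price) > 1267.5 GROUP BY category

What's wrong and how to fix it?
Bug: WHERE runs before GROUP BY, so aggregates aren't available there

Fix: Move the aggregate condition to a HAVING clause

Corrected query:
SELECT category, SUM(price) FROM products GROUP BY category HAVING SUM(price) > 1267.5

Result:
category    | SUM(price)
------------+-----------
Electronics | 2861.64   
Garden      | 1353.03   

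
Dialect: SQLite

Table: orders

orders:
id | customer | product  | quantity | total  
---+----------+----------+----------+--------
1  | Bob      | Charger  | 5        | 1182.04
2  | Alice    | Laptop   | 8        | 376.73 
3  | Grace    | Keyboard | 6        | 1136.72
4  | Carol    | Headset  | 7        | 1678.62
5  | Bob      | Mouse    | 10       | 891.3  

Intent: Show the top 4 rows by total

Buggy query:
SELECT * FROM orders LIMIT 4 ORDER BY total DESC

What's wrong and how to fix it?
Bug: LIMIT must come after ORDER BY

Fix: Swap the clauses: ORDER BY first, then LIMIT

Corrected query:
SELECT * FROM orders ORDER BY total DESC LIMIT 4

Result:
id | customer | product  | quantity | total  
---+----------+----------+----------+--------
4  | Carol    | Headset  | 7        | 1678.62
1  | Bob      | Charger  | 5        | 1182.04
3  | Grace    | Keyboard | 6        | 1136.72
5  | Bob      | Mouse    | 10       | 891.3  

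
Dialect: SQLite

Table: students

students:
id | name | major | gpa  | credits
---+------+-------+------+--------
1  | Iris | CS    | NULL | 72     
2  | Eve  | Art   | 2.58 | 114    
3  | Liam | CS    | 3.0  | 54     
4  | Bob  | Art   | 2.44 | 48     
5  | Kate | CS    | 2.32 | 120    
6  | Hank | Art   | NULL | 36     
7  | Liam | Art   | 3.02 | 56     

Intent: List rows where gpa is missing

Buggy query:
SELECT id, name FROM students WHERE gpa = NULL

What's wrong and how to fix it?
Bug: Comparing to NULL with '=' never matches; NULL = NULL is unknown, not true

Fix: Use IS NULL to test for NULL

Corrected query:
SELECT id, name FROM students WHERE gpa IS NULL

Result:
id | name
---+-----
1  | Iris
6  | Hank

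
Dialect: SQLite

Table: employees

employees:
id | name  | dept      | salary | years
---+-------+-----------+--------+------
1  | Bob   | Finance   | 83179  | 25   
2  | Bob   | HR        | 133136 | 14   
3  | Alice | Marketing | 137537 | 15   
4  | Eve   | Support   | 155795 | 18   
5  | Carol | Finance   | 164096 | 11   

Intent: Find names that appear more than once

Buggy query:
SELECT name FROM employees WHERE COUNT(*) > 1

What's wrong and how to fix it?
Bug: COUNT(*) is an aggregate and cannot be used in WHERE

Fix: Group first, then use HAVING for the count condition

Corrected query:
SELECT name FROM employees GROUP BY name HAVING COUNT(*) > 1

Result:
name
----
Bob 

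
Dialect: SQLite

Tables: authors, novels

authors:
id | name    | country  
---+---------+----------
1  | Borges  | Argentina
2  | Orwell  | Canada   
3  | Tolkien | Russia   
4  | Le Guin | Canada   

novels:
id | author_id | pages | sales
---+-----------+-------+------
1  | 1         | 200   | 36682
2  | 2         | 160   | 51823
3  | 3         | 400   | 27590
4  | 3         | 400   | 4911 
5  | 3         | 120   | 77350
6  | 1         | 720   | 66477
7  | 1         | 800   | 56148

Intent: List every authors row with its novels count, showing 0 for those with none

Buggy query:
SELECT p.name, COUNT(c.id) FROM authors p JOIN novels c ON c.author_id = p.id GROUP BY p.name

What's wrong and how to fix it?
Bug: An inner join excludes parents with zero children

Fix: Switch to LEFT JOIN to retain unmatched parent rows

Corrected query:
SELECT p.name, COUNT(c.id) FROM authors p LEFT JOIN novels c ON c.author_id = p.id GROUP BY p.name

Result:
name    | COUNT(c.id)
--------+------------
Borges  | 3          
Le Guin | 0          
Orwell  | 1          
Tolkien | 3          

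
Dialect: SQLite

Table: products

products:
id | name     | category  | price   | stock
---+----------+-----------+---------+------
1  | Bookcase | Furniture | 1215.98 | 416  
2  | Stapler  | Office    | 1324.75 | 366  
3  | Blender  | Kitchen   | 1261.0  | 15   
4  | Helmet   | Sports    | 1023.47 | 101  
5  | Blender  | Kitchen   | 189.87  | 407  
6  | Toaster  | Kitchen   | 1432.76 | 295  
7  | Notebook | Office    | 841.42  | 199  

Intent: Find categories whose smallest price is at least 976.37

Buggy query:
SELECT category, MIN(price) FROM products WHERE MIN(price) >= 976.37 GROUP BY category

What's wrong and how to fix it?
Bug: MIN() in WHERE is a misuse of aggregate

Fix: Use HAVING for the per-group MIN condition

Corrected query:
SELECT category, MIN(price) FROM products GROUP BY category HAVING MIN(price) >= 976.37

Result:
category  | MIN(price)
----------+-----------
Furniture | 1215.98   
Sports    | 1023.47   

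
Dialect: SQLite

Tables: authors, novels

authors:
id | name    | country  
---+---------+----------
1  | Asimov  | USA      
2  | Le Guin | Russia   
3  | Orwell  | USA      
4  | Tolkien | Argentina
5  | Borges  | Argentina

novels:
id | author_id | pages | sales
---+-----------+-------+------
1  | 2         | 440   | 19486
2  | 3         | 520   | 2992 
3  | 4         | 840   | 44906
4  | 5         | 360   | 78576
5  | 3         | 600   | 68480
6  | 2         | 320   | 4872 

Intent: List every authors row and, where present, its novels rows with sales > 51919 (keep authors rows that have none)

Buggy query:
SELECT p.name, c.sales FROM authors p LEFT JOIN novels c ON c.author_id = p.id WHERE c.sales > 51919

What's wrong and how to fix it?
Bug: A WHERE condition on the right-hand table after LEFT JOIN drops unmatched parents

Fix: Move the right-table condition into the ON clause so unmatched parents are kept

Corrected query:
SELECT p.name, c.sales FROM authors p LEFT JOIN novels c ON c.author_id = p.id AND c.sales > 51919

Result:
name    | sales
--------+------
Asimov  | NULL 
Le Guin | NULL 
Orwell  | 68480
Tolkien | NULL 
Borges  | 78576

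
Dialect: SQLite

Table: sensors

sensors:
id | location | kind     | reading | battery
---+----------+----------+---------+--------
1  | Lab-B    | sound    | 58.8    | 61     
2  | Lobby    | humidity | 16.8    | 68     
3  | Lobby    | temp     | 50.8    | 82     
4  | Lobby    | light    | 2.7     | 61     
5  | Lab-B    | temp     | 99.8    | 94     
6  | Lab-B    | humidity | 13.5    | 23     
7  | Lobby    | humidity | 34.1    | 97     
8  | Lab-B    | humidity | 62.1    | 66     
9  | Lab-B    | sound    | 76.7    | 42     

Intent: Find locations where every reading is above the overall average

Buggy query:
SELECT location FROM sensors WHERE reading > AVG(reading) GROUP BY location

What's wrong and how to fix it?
Bug: AVG() is an aggregate; it can't sit directly in WHERE

Fix: Use a subquery for AVG and a HAVING MIN(...) filter so the condition holds for every row in the group

Corrected query:
SELECT location FROM sensors GROUP BY location HAVING MIN(reading) > (SELECT AVG(reading) FROM sensors)

Result:
(no rows)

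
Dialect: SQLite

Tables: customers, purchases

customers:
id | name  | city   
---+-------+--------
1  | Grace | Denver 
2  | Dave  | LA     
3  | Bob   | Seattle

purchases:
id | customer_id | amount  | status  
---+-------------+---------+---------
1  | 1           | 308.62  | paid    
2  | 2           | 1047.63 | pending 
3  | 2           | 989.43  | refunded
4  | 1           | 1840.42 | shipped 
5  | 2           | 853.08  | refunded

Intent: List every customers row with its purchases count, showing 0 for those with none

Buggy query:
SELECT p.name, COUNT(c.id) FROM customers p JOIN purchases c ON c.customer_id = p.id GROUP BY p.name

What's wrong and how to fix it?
Bug: An inner join excludes parents with zero children

Fix: Use LEFT JOIN so parents without children still appear (COUNT(c.id) gives 0)

Corrected query:
SELECT p.name, COUNT(c.id) FROM customers p LEFT JOIN purchases c ON c.customer_id = p.id GROUP BY p.name

Result:
name  | COUNT(c.id)
------+------------
Bob   | 0          
Dave  | 3          
Grace | 2          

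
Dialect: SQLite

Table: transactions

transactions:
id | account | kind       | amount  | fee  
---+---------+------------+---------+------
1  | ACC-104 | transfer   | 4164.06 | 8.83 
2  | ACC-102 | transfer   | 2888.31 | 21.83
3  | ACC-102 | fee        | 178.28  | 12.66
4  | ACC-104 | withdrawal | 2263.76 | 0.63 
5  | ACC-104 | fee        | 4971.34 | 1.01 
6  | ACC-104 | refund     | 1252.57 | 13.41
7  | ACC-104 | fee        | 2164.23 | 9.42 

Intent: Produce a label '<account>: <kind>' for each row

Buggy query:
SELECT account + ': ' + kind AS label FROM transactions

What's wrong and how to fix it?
Bug: '+' is numeric addition; on text columns SQLite converts them to 0 instead of concatenating

Fix: Replace + with || to concatenate text

Corrected query:
SELECT account || ': ' || kind AS label FROM transactions

Result:
label              
-------------------
ACC-104: transfer  
ACC-102: transfer  
ACC-102: fee       
ACC-104: withdrawal
ACC-104: fee       
ACC-104: refund    
ACC-104: fee       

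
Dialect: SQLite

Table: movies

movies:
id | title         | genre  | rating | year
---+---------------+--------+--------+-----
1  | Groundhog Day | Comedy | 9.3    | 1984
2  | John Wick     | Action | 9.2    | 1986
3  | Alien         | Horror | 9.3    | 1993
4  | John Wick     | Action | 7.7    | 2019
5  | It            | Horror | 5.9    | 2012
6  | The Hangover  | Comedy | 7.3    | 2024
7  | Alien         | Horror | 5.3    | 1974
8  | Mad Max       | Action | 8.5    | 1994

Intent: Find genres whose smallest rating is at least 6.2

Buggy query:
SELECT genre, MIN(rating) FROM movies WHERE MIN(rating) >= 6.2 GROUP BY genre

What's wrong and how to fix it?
Bug: MIN() in WHERE is a misuse of aggregate

Fix: Use HAVING for the per-group MIN condition

Corrected query:
SELECT genre, MIN(rating) FROM movies GROUP BY genre HAVING MIN(rating) >= 6.2

Result:
genre  | MIN(rating)
-------+------------
Action | 7.7        
Comedy | 7.3        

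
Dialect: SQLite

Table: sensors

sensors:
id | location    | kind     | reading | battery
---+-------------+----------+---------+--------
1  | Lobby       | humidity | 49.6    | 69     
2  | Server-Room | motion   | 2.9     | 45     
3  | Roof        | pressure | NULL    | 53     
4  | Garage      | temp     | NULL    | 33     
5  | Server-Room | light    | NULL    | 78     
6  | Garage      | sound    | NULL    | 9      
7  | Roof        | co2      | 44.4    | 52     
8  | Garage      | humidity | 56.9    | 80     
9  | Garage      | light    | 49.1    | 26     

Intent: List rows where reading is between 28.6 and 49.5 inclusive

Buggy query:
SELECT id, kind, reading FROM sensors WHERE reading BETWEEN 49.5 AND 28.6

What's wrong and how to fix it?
Bug: The bounds are reversed; BETWEEN a AND b requires a <= b to match anything

Fix: Write BETWEEN 28.6 AND 49.5

Corrected query:
SELECT id, kind, reading FROM sensors WHERE reading BETWEEN 28.6 AND 49.5

Result:
id | kind  | reading
---+-------+--------
7  | co2   | 44.4   
9  | light | 49.1   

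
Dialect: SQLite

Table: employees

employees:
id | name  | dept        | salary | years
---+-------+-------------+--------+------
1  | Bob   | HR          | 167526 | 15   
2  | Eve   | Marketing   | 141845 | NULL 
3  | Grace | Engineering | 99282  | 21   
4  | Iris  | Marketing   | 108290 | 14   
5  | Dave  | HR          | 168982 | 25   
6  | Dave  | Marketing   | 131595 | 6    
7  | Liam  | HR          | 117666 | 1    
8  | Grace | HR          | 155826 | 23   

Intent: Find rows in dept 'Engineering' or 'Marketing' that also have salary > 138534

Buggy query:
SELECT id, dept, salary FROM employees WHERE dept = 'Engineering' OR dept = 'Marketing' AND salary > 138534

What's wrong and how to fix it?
Bug: Without parentheses, AND is evaluated before OR, so the salary filter only applies to the 'Marketing' branch

Fix: Group the OR with parentheses (or use IN), then AND the threshold

Corrected query:
SELECT id, dept, salary FROM employees WHERE (dept = 'Engineering' OR dept = 'Marketing') AND salary > 138534

Result:
id | dept      | salary
---+-----------+-------
2  | Marketing | 141845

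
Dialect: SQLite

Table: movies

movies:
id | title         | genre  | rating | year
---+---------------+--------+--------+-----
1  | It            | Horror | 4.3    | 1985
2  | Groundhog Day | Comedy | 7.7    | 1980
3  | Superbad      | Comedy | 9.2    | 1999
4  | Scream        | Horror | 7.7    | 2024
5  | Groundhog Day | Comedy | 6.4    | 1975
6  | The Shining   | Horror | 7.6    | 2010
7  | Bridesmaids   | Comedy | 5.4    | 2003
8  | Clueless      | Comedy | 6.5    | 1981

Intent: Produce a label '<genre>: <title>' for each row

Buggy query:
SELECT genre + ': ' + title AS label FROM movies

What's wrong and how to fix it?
Bug: '+' is numeric addition; on text columns SQLite converts them to 0 instead of concatenating

Fix: Use the || operator for string concatenation

Corrected query:
SELECT genre || ': ' || title AS label FROM movies

Result:
label                
---------------------
Horror: It           
Comedy: Groundhog Day
Comedy: Superbad     
Horror: Scream       
Comedy: Groundhog Day
Horror: The Shining  
Comedy: Bridesmaids  
Comedy: Clueless     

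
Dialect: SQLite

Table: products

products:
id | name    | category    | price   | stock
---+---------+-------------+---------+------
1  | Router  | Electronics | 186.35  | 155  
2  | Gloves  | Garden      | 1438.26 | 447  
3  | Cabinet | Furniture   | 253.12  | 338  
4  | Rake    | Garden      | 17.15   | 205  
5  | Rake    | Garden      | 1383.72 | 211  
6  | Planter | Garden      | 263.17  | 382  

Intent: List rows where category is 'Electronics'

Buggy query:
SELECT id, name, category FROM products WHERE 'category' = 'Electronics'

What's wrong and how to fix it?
Bug: Single quotes denote string literals in SQL; the column name is being compared as a constant string

Fix: Remove the quotes around the column name (or use double quotes for an identifier)

Corrected query:
SELECT id, name, category FROM products WHERE category = 'Electronics'

Result:
id | name   | category   
---+--------+------------
1  | Router | Electronics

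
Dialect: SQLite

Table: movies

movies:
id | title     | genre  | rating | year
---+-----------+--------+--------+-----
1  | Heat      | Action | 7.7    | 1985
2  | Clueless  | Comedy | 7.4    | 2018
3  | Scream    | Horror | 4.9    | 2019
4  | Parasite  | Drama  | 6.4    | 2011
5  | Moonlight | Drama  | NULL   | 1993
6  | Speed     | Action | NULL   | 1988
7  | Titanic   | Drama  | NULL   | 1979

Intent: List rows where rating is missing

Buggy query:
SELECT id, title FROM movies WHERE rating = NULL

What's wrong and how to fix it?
Bug: '= NULL' is always unknown in SQL three-valued logic, so no rows match

Fix: Use IS NULL to test for NULL

Corrected query:
SELECT id, title FROM movies WHERE rating IS NULL

Result:
id | title    
---+----------
5  | Moonlight
6  | Speed    
7  | Titanic  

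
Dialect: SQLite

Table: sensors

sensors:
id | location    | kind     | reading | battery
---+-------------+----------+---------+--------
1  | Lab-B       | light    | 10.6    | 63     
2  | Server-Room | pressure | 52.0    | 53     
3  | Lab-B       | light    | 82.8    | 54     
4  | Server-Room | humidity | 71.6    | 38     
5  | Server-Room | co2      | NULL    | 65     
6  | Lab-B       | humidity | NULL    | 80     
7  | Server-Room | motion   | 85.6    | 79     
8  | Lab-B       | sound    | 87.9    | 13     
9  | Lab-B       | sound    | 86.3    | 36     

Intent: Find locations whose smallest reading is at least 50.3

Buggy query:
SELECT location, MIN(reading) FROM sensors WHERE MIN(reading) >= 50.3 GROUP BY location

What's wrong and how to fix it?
Bug: MIN() in WHERE is a misuse of aggregate

Fix: Use HAVING for the per-group MIN condition

Corrected query:
SELECT location, MIN(reading) FROM sensors GROUP BY location HAVING MIN(reading) >= 50.3

Result:
location    | MIN(reading)
------------+-------------
Server-Room | 52          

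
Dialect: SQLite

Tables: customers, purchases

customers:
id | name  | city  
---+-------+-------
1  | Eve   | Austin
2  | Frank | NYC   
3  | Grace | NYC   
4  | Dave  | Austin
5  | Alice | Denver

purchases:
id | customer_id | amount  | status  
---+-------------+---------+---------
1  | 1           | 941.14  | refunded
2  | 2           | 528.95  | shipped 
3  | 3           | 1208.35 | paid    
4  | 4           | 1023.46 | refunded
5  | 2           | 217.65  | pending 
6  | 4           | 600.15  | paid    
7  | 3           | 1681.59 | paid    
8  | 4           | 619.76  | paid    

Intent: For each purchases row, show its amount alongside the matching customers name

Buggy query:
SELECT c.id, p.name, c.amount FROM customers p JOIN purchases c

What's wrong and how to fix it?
Bug: JOIN with no ON clause produces a cartesian product; every purchases row pairs with every customers row

Fix: Specify the join condition linking the foreign key to the parent id

Corrected query:
SELECT c.id, p.name, c.amount FROM customers p JOIN purchases c ON c.customer_id = p.id

Result:
id | name  | amount 
---+-------+--------
1  | Eve   | 941.14 
2  | Frank | 528.95 
3  | Grace | 1208.35
4  | Dave  | 1023.46
5  | Frank | 217.65 
6  | Dave  | 600.15 
7  | Grace | 1681.59
8  | Dave  | 619.76 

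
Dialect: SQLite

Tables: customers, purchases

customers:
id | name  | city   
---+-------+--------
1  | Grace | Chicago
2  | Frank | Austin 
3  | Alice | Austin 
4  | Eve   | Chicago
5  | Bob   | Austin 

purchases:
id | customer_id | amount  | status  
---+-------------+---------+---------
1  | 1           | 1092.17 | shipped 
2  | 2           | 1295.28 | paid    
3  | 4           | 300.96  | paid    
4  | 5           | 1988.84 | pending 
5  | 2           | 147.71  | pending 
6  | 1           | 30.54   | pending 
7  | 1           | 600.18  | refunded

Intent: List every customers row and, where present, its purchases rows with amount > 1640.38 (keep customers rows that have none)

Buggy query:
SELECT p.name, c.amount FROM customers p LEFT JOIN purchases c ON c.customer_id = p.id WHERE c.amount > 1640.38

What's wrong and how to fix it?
Bug: Filtering c.amount in WHERE discards the NULL rows produced by LEFT JOIN, turning it into an inner join

Fix: Move the right-table condition into the ON clause so unmatched parents are kept

Corrected query:
SELECT p.name, c.amount FROM customers p LEFT JOIN purchases c ON c.customer_id = p.id AND c.amount > 1640.38

Result:
name  | amount 
------+--------
Grace | NULL   
Frank | NULL   
Alice | NULL   
Eve   | NULL   
Bob   | 1988.84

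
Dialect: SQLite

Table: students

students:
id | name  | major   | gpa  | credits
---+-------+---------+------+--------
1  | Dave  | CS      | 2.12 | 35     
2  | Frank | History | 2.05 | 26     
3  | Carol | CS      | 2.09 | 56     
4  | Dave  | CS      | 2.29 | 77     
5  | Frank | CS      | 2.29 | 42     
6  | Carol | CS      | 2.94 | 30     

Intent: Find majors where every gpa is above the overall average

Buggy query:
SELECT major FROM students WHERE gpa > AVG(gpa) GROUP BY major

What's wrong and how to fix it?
Bug: WHERE evaluates per row before aggregation, so AVG() is unavailable

Fix: Compute the overall average in a scalar subquery and compare each group's MIN against it in HAVING

Corrected query:
SELECT major FROM students GROUP BY major HAVING MIN(gpa) > (SELECT AVG(gpa) FROM students)

Result:
(no rows)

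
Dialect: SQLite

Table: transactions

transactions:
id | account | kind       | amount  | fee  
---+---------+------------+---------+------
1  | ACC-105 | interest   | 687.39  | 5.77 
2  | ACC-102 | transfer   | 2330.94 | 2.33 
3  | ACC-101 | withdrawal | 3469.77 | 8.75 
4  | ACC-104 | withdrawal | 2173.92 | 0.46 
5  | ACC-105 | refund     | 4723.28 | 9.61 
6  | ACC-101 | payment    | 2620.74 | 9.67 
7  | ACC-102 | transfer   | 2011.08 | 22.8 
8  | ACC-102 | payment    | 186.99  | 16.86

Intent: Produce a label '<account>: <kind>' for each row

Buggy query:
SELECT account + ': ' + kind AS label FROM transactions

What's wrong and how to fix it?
Bug: '+' is numeric addition; on text columns SQLite converts them to 0 instead of concatenating

Fix: Replace + with || to concatenate text

Corrected query:
SELECT account || ': ' || kind AS label FROM transactions

Result:
label              
-------------------
ACC-105: interest  
ACC-102: transfer  
ACC-101: withdrawal
ACC-104: withdrawal
ACC-105: refund    
ACC-101: payment   
ACC-102: transfer  
ACC-102: payment   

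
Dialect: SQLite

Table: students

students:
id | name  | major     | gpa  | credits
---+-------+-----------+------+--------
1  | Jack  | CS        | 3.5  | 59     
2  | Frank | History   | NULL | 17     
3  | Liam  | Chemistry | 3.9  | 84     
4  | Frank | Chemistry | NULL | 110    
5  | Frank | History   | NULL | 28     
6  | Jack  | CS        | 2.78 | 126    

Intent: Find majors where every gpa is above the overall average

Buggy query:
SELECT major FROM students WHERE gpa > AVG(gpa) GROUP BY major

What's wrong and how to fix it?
Bug: AVG() is an aggregate; it can't sit directly in WHERE

Fix: Compute the overall average in a scalar subquery and compare each group's MIN against it in HAVING

Corrected query:
SELECT major FROM students GROUP BY major HAVING MIN(gpa) > (SELECT AVG(gpa) FROM students)

Result:
major    
---------
Chemistry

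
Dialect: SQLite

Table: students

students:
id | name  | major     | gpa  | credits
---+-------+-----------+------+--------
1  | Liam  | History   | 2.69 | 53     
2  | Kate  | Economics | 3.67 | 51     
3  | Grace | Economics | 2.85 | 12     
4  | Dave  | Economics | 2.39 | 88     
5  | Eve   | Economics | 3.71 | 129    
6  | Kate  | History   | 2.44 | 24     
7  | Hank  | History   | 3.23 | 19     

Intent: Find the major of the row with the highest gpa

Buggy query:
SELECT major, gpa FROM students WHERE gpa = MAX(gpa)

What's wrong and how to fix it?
Bug: WHERE is evaluated per row; an aggregate over the whole table isn't defined there

Fix: Wrap MAX in a scalar subquery so WHERE compares against a single value

Corrected query:
SELECT major, gpa FROM students WHERE gpa = (SELECT MAX(gpa) FROM students)

Result:
major     | gpa 
----------+-----
Economics | 3.71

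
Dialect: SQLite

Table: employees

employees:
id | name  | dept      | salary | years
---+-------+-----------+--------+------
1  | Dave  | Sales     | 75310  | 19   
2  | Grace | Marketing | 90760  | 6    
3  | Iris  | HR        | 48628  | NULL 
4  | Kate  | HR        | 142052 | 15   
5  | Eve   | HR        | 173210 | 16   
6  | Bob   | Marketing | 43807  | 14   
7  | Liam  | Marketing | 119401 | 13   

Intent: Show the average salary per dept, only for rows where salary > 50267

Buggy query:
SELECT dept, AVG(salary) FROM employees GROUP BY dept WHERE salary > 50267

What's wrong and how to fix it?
Bug: WHERE cannot follow GROUP BY

Fix: Move the WHERE clause before GROUP BY

Corrected query:
SELECT dept, AVG(salary) FROM employees WHERE salary > 50267 GROUP BY dept

Result:
dept      | AVG(salary)
----------+------------
HR        | 157631     
Marketing | 105080.5   
Sales     | 75310      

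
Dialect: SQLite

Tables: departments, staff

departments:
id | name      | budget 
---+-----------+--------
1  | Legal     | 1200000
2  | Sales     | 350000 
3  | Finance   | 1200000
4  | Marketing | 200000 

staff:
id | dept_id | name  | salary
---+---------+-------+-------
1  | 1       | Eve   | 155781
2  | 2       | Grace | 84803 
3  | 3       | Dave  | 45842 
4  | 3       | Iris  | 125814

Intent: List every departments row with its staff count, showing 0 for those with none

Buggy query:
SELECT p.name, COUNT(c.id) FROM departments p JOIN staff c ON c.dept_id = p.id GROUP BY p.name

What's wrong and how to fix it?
Bug: An inner join excludes parents with zero children

Fix: Use LEFT JOIN so parents without children still appear (COUNT(c.id) gives 0)

Corrected query:
SELECT p.name, COUNT(c.id) FROM departments p LEFT JOIN staff c ON c.dept_id = p.id GROUP BY p.name

Result:
name      | COUNT(c.id)
----------+------------
Finance   | 2          
Legal     | 1          
Marketing | 0          
Sales     | 1          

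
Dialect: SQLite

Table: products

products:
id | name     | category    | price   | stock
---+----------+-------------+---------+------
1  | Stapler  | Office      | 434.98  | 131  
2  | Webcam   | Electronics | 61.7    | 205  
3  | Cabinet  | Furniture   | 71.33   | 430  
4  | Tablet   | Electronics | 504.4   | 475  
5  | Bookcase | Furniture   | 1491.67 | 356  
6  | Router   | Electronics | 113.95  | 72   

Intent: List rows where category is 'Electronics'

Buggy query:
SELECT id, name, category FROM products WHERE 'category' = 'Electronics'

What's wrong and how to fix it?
Bug: Single quotes denote string literals in SQL; the column name is being compared as a constant string

Fix: Reference the column as category without single quotes

Corrected query:
SELECT id, name, category FROM products WHERE category = 'Electronics'

Result:
id | name   | category   
---+--------+------------
2  | Webcam | Electronics
4  | Tablet | Electronics
6  | Router | Electronics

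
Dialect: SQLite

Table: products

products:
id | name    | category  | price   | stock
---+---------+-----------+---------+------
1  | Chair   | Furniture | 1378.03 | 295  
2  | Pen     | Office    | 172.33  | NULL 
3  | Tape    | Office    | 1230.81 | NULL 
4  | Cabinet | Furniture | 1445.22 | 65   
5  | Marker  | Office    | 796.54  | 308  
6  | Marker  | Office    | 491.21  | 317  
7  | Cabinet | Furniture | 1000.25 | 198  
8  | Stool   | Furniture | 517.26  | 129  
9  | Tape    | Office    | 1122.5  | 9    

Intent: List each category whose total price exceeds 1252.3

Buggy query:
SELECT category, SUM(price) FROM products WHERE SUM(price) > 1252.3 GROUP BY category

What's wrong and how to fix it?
Bug: Aggregate functions cannot appear in a WHERE clause

Fix: Move the aggregate condition to a HAVING clause

Corrected query:
SELECT category, SUM(price) FROM products GROUP BY category HAVING SUM(price) > 1252.3

Result:
category  | SUM(price)
----------+-----------
Furniture | 4340.76   
Office    | 3813.39   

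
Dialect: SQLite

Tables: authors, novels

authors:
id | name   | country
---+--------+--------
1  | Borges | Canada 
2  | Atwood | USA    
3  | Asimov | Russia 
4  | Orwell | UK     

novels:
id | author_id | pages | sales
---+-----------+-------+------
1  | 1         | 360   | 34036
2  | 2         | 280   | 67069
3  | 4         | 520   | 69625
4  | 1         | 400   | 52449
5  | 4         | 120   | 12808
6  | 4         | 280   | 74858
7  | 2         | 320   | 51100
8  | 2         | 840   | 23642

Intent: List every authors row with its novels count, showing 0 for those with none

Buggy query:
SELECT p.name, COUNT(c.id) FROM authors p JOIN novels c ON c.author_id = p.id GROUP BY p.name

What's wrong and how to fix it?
Bug: INNER JOIN drops authors rows that have no matching novels rows

Fix: Switch to LEFT JOIN to retain unmatched parent rows

Corrected query:
SELECT p.name, COUNT(c.id) FROM authors p LEFT JOIN novels c ON c.author_id = p.id GROUP BY p.name

Result:
name   | COUNT(c.id)
-------+------------
Asimov | 0          
Atwood | 3          
Borges | 2          
Orwell | 3          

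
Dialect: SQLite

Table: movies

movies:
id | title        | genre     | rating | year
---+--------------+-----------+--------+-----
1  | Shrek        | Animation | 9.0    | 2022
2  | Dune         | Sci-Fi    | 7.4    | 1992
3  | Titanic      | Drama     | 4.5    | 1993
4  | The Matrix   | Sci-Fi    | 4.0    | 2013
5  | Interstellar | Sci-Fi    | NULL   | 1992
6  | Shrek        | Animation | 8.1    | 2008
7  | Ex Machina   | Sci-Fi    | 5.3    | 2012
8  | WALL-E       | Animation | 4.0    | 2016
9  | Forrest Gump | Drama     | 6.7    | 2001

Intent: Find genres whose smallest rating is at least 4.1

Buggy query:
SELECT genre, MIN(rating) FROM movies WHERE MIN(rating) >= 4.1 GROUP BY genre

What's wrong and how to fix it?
Bug: Aggregates like MIN are computed per group after WHERE runs

Fix: Replace WHERE with HAVING after the GROUP BY

Corrected query:
SELECT genre, MIN(rating) FROM movies GROUP BY genre HAVING MIN(rating) >= 4.1

Result:
genre | MIN(rating)
------+------------
Drama | 4.5        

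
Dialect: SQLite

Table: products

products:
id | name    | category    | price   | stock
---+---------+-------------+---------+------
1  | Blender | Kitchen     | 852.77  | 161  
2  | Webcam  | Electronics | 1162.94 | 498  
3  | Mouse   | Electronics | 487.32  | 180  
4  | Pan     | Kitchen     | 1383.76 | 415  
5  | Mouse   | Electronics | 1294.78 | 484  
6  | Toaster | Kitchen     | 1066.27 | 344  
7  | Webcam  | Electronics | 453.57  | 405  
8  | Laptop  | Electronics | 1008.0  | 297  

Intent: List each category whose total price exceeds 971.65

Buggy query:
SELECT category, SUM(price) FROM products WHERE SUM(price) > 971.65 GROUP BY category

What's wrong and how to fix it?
Bug: SUM(price) is an aggregate, but WHERE filters rows before aggregation

Fix: Use HAVING (which filters groups after aggregation) instead of WHERE

Corrected query:
SELECT category, SUM(price) FROM products GROUP BY category HAVING SUM(price) > 971.65

Result:
category    | SUM(price)
------------+-----------
Electronics | 4406.61   
Kitchen     | 3302.8    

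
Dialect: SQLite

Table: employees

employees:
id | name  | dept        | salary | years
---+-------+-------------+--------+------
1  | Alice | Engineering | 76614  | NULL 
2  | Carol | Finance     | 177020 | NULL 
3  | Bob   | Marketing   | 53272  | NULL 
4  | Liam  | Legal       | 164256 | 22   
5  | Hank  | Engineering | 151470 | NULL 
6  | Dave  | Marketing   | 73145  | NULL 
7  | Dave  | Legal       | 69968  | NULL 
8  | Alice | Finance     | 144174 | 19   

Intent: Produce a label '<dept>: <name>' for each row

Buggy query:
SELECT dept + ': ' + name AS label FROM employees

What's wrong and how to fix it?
Bug: SQLite uses || for string concatenation; + coerces text to numbers (yielding 0)

Fix: Use the || operator for string concatenation

Corrected query:
SELECT dept || ': ' || name AS label FROM employees

Result:
label             
------------------
Engineering: Alice
Finance: Carol    
Marketing: Bob    
Legal: Liam       
Engineering: Hank 
Marketing: Dave   
Legal: Dave       
Finance: Alice    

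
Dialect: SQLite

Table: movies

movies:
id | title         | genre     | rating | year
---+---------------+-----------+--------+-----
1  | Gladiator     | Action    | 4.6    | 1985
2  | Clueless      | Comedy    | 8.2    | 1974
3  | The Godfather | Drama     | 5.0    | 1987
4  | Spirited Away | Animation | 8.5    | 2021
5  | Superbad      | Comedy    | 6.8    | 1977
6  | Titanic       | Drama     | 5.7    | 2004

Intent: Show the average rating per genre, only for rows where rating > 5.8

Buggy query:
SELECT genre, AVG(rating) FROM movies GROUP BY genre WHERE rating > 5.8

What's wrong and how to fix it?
Bug: Row-level WHERE must come before GROUP BY in the clause order

Fix: Move the WHERE clause before GROUP BY

Corrected query:
SELECT genre, AVG(rating) FROM movies WHERE rating > 5.8 GROUP BY genre

Result:
genre     | AVG(rating)
----------+------------
Animation | 8.5        
Comedy    | 7.5        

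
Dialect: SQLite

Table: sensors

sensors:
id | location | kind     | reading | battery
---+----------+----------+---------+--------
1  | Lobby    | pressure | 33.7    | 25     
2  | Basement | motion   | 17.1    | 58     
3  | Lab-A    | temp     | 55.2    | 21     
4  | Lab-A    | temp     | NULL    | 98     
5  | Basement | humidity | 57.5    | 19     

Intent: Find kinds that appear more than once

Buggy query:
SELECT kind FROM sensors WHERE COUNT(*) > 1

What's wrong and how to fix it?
Bug: WHERE can't reference COUNT(*); aggregates are computed after WHERE

Fix: Group first, then use HAVING for the count condition

Corrected query:
SELECT kind FROM sensors GROUP BY kind HAVING COUNT(*) > 1

Result:
kind
----
temp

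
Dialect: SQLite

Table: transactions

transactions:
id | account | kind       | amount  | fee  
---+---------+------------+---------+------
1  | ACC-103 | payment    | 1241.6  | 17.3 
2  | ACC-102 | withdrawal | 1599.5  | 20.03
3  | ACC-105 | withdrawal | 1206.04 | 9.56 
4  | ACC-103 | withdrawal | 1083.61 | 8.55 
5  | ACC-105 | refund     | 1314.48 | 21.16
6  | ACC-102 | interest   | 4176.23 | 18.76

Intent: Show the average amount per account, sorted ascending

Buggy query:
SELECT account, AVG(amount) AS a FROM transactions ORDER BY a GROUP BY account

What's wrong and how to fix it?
Bug: GROUP BY must precede ORDER BY

Fix: Move ORDER BY to the end, after GROUP BY

Corrected query:
SELECT account, AVG(amount) AS a FROM transactions GROUP BY account ORDER BY a

Result:
account | a       
--------+---------
ACC-103 | 1162.605
ACC-105 | 1260.26 
ACC-102 | 2887.865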